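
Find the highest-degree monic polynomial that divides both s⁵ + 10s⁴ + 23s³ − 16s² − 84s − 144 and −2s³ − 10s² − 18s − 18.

s² + 2s + 3

By polynomial division,
  s⁵ + 10s⁴ + 23s³ − 16s² − 84s − 144 = (−(1/2)s² − (5/2)s + 11/2)(−2s³ − 10s² − 18s − 18) + (−15s² − 30s − 45)
  −2s³ − 10s² − 18s − 18 = ((2/15)s + 2/5)(−15s² − 30s − 45) + (0)
Last nonzero remainder: −15s² − 30s − 45. Dividing through by −15 gives the monic gcd s² + 2s + 3.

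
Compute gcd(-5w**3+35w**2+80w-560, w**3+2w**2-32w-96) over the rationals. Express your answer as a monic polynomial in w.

w+4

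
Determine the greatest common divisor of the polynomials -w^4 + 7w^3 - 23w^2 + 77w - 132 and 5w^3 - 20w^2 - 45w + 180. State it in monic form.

Apply the Euclidean algorithm:
  -w^4 + 7w^3 - 23w^2 + 77w - 132 = (-(1/5)w + 3/5)(5w^3 - 20w^2 - 45w + 180) + (-20w^2 + 140w - 240)
  5w^3 - 20w^2 - 45w + 180 = (-(1/4)w - 3/4)(-20w^2 + 140w - 240) + (0)
Last nonzero remainder: -20w^2 + 140w - 240. Dividing through by -20 gives the monic gcd w^2 - 7w + 12.

w^2 - 7w + 12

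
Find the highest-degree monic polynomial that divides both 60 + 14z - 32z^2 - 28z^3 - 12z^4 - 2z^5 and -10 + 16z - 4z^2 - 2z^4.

-5 + 3z + z^2 + z^3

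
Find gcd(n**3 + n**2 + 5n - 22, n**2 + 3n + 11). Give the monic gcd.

n**2 + 3n + 11

Repeated division with remainder:
  n**3 + n**2 + 5n - 22 = (n - 2)(n**2 + 3n + 11) + (0)
The last nonzero remainder n**2 + 3n + 11 is already monic.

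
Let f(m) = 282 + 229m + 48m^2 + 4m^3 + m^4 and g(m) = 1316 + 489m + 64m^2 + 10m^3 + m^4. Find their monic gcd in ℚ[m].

47 - m + m^2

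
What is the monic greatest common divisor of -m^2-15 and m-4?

By polynomial division,
  -m^2-15 = (-m-4)(m-4) + (-31)
  m-4 = (-(1/31)m+4/31)(-31) + (0)
The last nonzero remainder is the constant -31, so the polynomials are coprime and gcd = 1.

1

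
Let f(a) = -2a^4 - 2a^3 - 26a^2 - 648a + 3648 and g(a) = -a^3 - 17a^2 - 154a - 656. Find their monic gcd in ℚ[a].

Apply the Euclidean algorithm:
  -2a^4 - 2a^3 - 26a^2 - 648a + 3648 = (2a - 32)(-a^3 - 17a^2 - 154a - 656) + (-262a^2 - 4264a - 17344)
  -a^3 - 17a^2 - 154a - 656 = ((1/262)a + 95/34322)(-262a^2 - 4264a - 17344) + (-(1304222/17161)a - 10433776/17161)
  -262a^2 - 4264a - 17344 = ((2248091/652111)a + 18602524/652111)(-(1304222/17161)a - 10433776/17161) + (0)
Last nonzero remainder: -(1304222/17161)a - 10433776/17161. Dividing through by -1304222/17161 gives the monic gcd a + 8.

a + 8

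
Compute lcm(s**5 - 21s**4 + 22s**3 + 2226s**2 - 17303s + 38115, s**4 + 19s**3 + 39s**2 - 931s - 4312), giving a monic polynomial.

s**7 - 6s**6 - 237s**5 + 1380s**4 + 17319s**3 - 96774s**2 - 397243s + 2134440

Apply the Euclidean algorithm:
  s**5 - 21s**4 + 22s**3 + 2226s**2 - 17303s + 38115 = (s - 40)(s**4 + 19s**3 + 39s**2 - 931s - 4312) + (743s**3 + 4717s**2 - 50231s - 134365)
  s**4 + 19s**3 + 39s**2 - 931s - 4312 = ((1/743)s + 9400/552049)(743s**3 + 4717s**2 - 50231s - 134365) + ((14511744/552049)s**2 + (58046976/552049)s - 1117404288/552049)
  743s**3 + 4717s**2 - 50231s - 134365 = ((410172407/14511744)s + 963325505/14511744)((14511744/552049)s**2 + (58046976/552049)s - 1117404288/552049) + (0)
Last nonzero remainder: (14511744/552049)s**2 + (58046976/552049)s - 1117404288/552049. Dividing through by 14511744/552049 gives the monic gcd s**2 + 4s - 77.
Then lcm(f, g) = f·g / gcd(f, g); expanding and making the result monic gives the answer.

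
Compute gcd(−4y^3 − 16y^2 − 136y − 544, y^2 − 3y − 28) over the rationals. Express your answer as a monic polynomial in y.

Apply the Euclidean algorithm:
  −4y^3 − 16y^2 − 136y − 544 = (−4y − 28)(y^2 − 3y − 28) + (−332y − 1328)
  y^2 − 3y − 28 = (−(1/332)y + 7/332)(−332y − 1328) + (0)
Last nonzero remainder: −332y − 1328. Dividing through by −332 gives the monic gcd y + 4.

y + 4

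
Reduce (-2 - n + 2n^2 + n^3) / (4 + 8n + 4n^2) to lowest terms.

(-2 + n + n^2)/(4 + 4n)

By polynomial division,
  n^3 + 2n^2 - n - 2 = ((1/4)n)(4n^2 + 8n + 4) + (-2n - 2)
  4n^2 + 8n + 4 = (-2n - 2)(-2n - 2) + (0)
Last nonzero remainder: -2n - 2. Dividing through by -2 gives the monic gcd n + 1.
Cancel n + 1 from numerator and denominator to get the reduced form.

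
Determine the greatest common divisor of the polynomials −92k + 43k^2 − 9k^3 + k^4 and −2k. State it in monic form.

Repeated division with remainder:
  k^4 − 9k^3 + 43k^2 − 92k = (−(1/2)k^3 + (9/2)k^2 − (43/2)k + 46)(−2k) + (0)
Last nonzero remainder: −2k. Dividing through by −2 gives the monic gcd k.

k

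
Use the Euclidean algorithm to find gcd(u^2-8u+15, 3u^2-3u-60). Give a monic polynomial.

u-5

Repeated division with remainder:
  u^2-8u+15 = (1/3)(3u^2-3u-60) + (-7u+35)
  3u^2-3u-60 = (-(3/7)u-12/7)(-7u+35) + (0)
Last nonzero remainder: -7u+35. Dividing through by -7 gives the monic gcd u-5.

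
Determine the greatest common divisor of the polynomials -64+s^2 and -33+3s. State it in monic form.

1

Euclidean algorithm in ℚ[s]:
  s^2-64 = ((1/3)s+11/3)(3s-33) + (57)
  3s-33 = ((1/19)s-11/19)(57) + (0)
The last nonzero remainder is the constant 57, so the polynomials are coprime and gcd = 1.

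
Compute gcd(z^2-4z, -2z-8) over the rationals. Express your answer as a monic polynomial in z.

1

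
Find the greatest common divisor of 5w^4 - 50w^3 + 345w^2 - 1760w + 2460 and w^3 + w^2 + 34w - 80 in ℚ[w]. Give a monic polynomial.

w - 2

Euclidean algorithm in ℚ[w]:
  5w^4 - 50w^3 + 345w^2 - 1760w + 2460 = (5w - 55)(w^3 + w^2 + 34w - 80) + (230w^2 + 510w - 1940)
  w^3 + w^2 + 34w - 80 = ((1/230)w - 14/2645)(230w^2 + 510w - 1940) + ((23876/529)w - 47752/529)
  230w^2 + 510w - 1940 = ((60835/11938)w + 256565/11938)((23876/529)w - 47752/529) + (0)
Last nonzero remainder: (23876/529)w - 47752/529. Dividing through by 23876/529 gives the monic gcd w - 2.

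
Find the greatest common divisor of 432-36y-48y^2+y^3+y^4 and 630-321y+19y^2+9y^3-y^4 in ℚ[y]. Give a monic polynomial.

-18+3y+y^2

Apply the Euclidean algorithm:
  y^4+y^3-48y^2-36y+432 = (-1)(-y^4+9y^3+19y^2-321y+630) + (10y^3-29y^2-357y+1062)
  -y^4+9y^3+19y^2-321y+630 = (-(1/10)y+61/100)(10y^3-29y^2-357y+1062) + ((99/100)y^2+(297/100)y-891/50)
  10y^3-29y^2-357y+1062 = ((1000/99)y-5900/99)((99/100)y^2+(297/100)y-891/50) + (0)
Last nonzero remainder: (99/100)y^2+(297/100)y-891/50. Dividing through by 99/100 gives the monic gcd y^2+3y-18.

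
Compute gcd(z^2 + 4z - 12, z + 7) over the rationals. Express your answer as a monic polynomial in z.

Euclidean algorithm in ℚ[z]:
  z^2 + 4z - 12 = (z - 3)(z + 7) + (9)
  z + 7 = ((1/9)z + 7/9)(9) + (0)
The last nonzero remainder is the constant 9, so the polynomials are coprime and gcd = 1.

1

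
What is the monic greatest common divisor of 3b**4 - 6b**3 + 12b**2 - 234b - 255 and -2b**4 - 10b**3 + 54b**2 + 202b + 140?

Euclidean algorithm in ℚ[b]:
  3b**4 - 6b**3 + 12b**2 - 234b - 255 = (-3/2)(-2b**4 - 10b**3 + 54b**2 + 202b + 140) + (-21b**3 + 93b**2 + 69b - 45)
  -2b**4 - 10b**3 + 54b**2 + 202b + 140 = ((2/21)b + 44/49)(-21b**3 + 93b**2 + 69b - 45) + (-(1768/49)b**2 + (7072/49)b + 8840/49)
  -21b**3 + 93b**2 + 69b - 45 = ((1029/1768)b - 441/1768)(-(1768/49)b**2 + (7072/49)b + 8840/49) + (0)
Last nonzero remainder: -(1768/49)b**2 + (7072/49)b + 8840/49. Dividing through by -1768/49 gives the monic gcd b**2 - 4b - 5.

b**2 - 4b - 5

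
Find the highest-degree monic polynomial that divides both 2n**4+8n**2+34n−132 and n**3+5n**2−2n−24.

n**2+n−6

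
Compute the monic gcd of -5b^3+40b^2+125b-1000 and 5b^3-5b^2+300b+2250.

Euclidean algorithm in ℚ[b]:
  -5b^3+40b^2+125b-1000 = (-1)(5b^3-5b^2+300b+2250) + (35b^2+425b+1250)
  5b^3-5b^2+300b+2250 = ((1/7)b-92/49)(35b^2+425b+1250) + ((45050/49)b+225250/49)
  35b^2+425b+1250 = ((343/9010)b+245/901)((45050/49)b+225250/49) + (0)
Last nonzero remainder: (45050/49)b+225250/49. Dividing through by 45050/49 gives the monic gcd b+5.

b+5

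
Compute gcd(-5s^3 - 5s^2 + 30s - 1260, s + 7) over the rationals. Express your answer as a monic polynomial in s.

s + 7

By polynomial division,
  -5s^3 - 5s^2 + 30s - 1260 = (-5s^2 + 30s - 180)(s + 7) + (0)
The last nonzero remainder s + 7 is already monic.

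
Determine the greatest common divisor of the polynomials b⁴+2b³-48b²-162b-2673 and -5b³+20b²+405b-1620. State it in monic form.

b²-81

Euclidean algorithm in ℚ[b]:
  b⁴+2b³-48b²-162b-2673 = (-(1/5)b-6/5)(-5b³+20b²+405b-1620) + (57b²-4617)
  -5b³+20b²+405b-1620 = (-(5/57)b+20/57)(57b²-4617) + (0)
Last nonzero remainder: 57b²-4617. Dividing through by 57 gives the monic gcd b²-81.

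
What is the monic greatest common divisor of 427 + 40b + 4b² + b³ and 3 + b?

Euclidean algorithm in ℚ[b]:
  b³ + 4b² + 40b + 427 = (b² + b + 37)(b + 3) + (316)
  b + 3 = ((1/316)b + 3/316)(316) + (0)
The last nonzero remainder is the constant 316, so the polynomials are coprime and gcd = 1.

1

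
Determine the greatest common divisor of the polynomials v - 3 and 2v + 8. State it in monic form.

By polynomial division,
  v - 3 = (1/2)(2v + 8) + (-7)
  2v + 8 = (-(2/7)v - 8/7)(-7) + (0)
The last nonzero remainder is the constant -7, so the polynomials are coprime and gcd = 1.

1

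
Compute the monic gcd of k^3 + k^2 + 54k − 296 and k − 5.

Apply the Euclidean algorithm:
  k^3 + k^2 + 54k − 296 = (k^2 + 6k + 84)(k − 5) + (124)
  k − 5 = ((1/124)k − 5/124)(124) + (0)
The last nonzero remainder is the constant 124, so the polynomials are coprime and gcd = 1.

1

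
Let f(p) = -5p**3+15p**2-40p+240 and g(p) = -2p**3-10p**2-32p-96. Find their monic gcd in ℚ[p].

p**2+p+12

By polynomial division,
  -5p**3+15p**2-40p+240 = (5/2)(-2p**3-10p**2-32p-96) + (40p**2+40p+480)
  -2p**3-10p**2-32p-96 = (-(1/20)p-1/5)(40p**2+40p+480) + (0)
Last nonzero remainder: 40p**2+40p+480. Dividing through by 40 gives the monic gcd p**2+p+12.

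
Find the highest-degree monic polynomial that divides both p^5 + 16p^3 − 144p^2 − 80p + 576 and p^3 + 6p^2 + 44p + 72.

By polynomial division,
  p^5 + 16p^3 − 144p^2 − 80p + 576 = (p^2 − 6p + 8)(p^3 + 6p^2 + 44p + 72) + (0)
The last nonzero remainder p^3 + 6p^2 + 44p + 72 is already monic.

p^3 + 6p^2 + 44p + 72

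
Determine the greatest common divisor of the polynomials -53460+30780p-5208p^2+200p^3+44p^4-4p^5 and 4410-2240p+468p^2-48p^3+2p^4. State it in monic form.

Apply the Euclidean algorithm:
  -4p^5+44p^4+200p^3-5208p^2+30780p-53460 = (-2p-26)(2p^4-48p^3+468p^2-2240p+4410) + (-112p^3+2480p^2-18640p+61200)
  2p^4-48p^3+468p^2-2240p+4410 = (-(1/56)p+13/392)(-112p^3+2480p^2-18640p+61200) + ((2592/49)p^2-(25920/49)p+116640/49)
  -112p^3+2480p^2-18640p+61200 = (-(343/162)p+4165/162)((2592/49)p^2-(25920/49)p+116640/49) + (0)
Last nonzero remainder: (2592/49)p^2-(25920/49)p+116640/49. Dividing through by 2592/49 gives the monic gcd p^2-10p+45.

45-10p+p^2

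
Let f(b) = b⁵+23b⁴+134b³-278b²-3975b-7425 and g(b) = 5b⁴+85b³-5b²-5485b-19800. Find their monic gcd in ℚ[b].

b³+25b²+199b+495

By polynomial division,
  b⁵+23b⁴+134b³-278b²-3975b-7425 = ((1/5)b+6/5)(5b⁴+85b³-5b²-5485b-19800) + (33b³+825b²+6567b+16335)
  5b⁴+85b³-5b²-5485b-19800 = ((5/33)b-40/33)(33b³+825b²+6567b+16335) + (0)
Last nonzero remainder: 33b³+825b²+6567b+16335. Dividing through by 33 gives the monic gcd b³+25b²+199b+495.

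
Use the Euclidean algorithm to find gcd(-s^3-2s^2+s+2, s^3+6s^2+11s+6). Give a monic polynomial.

s^2+3s+2

Repeated division with remainder:
  -s^3-2s^2+s+2 = (-1)(s^3+6s^2+11s+6) + (4s^2+12s+8)
  s^3+6s^2+11s+6 = ((1/4)s+3/4)(4s^2+12s+8) + (0)
Last nonzero remainder: 4s^2+12s+8. Dividing through by 4 gives the monic gcd s^2+3s+2.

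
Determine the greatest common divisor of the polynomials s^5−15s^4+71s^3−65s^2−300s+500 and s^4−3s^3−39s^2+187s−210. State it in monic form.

By polynomial division,
  s^5−15s^4+71s^3−65s^2−300s+500 = (s−12)(s^4−3s^3−39s^2+187s−210) + (74s^3−720s^2+2154s−2020)
  s^4−3s^3−39s^2+187s−210 = ((1/74)s+249/2738)(74s^3−720s^2+2154s−2020) + (−(3600/1369)s^2+(25200/1369)s−36000/1369)
  74s^3−720s^2+2154s−2020 = (−(50653/1800)s+138269/1800)(−(3600/1369)s^2+(25200/1369)s−36000/1369) + (0)
Last nonzero remainder: −(3600/1369)s^2+(25200/1369)s−36000/1369. Dividing through by −3600/1369 gives the monic gcd s^2−7s+10.

s^2−7s+10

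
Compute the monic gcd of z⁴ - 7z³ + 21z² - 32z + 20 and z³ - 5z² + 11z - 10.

Euclidean algorithm in ℚ[z]:
  z⁴ - 7z³ + 21z² - 32z + 20 = (z - 2)(z³ - 5z² + 11z - 10) + (0)
The last nonzero remainder z³ - 5z² + 11z - 10 is already monic.

z³ - 5z² + 11z - 10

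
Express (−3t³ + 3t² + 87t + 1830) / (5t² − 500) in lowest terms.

(−3t² − 27t − 183)/(5t + 50)

Apply the Euclidean algorithm:
  −3t³ + 3t² + 87t + 1830 = (−(3/5)t + 3/5)(5t² − 500) + (−213t + 2130)
  5t² − 500 = (−(5/213)t − 50/213)(−213t + 2130) + (0)
Last nonzero remainder: −213t + 2130. Dividing through by −213 gives the monic gcd t − 10.
Cancel t − 10 from numerator and denominator to get the reduced form.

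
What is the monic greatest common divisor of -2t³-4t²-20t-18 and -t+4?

By polynomial division,
  -2t³-4t²-20t-18 = (2t²+12t+68)(-t+4) + (-290)
  -t+4 = ((1/290)t-2/145)(-290) + (0)
The last nonzero remainder is the constant -290, so the polynomials are coprime and gcd = 1.

1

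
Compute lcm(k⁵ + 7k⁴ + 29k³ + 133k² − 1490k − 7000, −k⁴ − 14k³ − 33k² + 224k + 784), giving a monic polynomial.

Apply the Euclidean algorithm:
  k⁵ + 7k⁴ + 29k³ + 133k² − 1490k − 7000 = (−k + 7)(−k⁴ − 14k³ − 33k² + 224k + 784) + (94k³ + 588k² − 2274k − 12488)
  −k⁴ − 14k³ − 33k² + 224k + 784 = (−(1/94)k − 182/2209)(94k³ + 588k² − 2274k − 12488) + (−(19320/2209)k² − (212520/2209)k − 540960/2209)
  94k³ + 588k² − 2274k − 12488 = (−(103823/9660)k + 492607/9660)(−(19320/2209)k² − (212520/2209)k − 540960/2209) + (0)
Last nonzero remainder: −(19320/2209)k² − (212520/2209)k − 540960/2209. Dividing through by −19320/2209 gives the monic gcd k² + 11k + 28.
Then lcm(f, g) = f·g / gcd(f, g); expanding and making the result monic gives the answer.

k⁷ + 10k⁶ + 22k⁵ + 24k⁴ − 1903k³ − 15194k² + 20720k + 196000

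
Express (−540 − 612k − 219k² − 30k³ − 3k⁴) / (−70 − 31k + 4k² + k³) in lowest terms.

Repeated division with remainder:
  −3k⁴ − 30k³ − 219k² − 612k − 540 = (−3k − 18)(k³ + 4k² − 31k − 70) + (−240k² − 1380k − 1800)
  k³ + 4k² − 31k − 70 = (−(1/240)k + 7/960)(−240k² − 1380k − 1800) + (−(455/16)k − 455/8)
  −240k² − 1380k − 1800 = ((768/91)k + 2880/91)(−(455/16)k − 455/8) + (0)
Last nonzero remainder: −(455/16)k − 455/8. Dividing through by −455/16 gives the monic gcd k + 2.
Cancel k + 2 from numerator and denominator to get the reduced form.

(−270 − 171k − 24k² − 3k³)/(−35 + 2k + k²)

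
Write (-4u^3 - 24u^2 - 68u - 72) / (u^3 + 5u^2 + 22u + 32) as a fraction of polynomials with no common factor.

(-4u^2 - 16u - 36)/(u^2 + 3u + 16)

By polynomial division,
  -4u^3 - 24u^2 - 68u - 72 = (-4)(u^3 + 5u^2 + 22u + 32) + (-4u^2 + 20u + 56)
  u^3 + 5u^2 + 22u + 32 = (-(1/4)u - 5/2)(-4u^2 + 20u + 56) + (86u + 172)
  -4u^2 + 20u + 56 = (-(2/43)u + 14/43)(86u + 172) + (0)
Last nonzero remainder: 86u + 172. Dividing through by 86 gives the monic gcd u + 2.
Cancel u + 2 from numerator and denominator to get the reduced form.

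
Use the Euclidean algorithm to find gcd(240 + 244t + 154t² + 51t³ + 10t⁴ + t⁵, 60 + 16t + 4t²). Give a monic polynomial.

15 + 4t + t²

By polynomial division,
  t⁵ + 10t⁴ + 51t³ + 154t² + 244t + 240 = ((1/4)t³ + (3/2)t² + 3t + 4)(4t² + 16t + 60) + (0)
Last nonzero remainder: 4t² + 16t + 60. Dividing through by 4 gives the monic gcd t² + 4t + 15.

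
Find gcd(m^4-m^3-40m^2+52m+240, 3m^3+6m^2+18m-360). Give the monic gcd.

Apply the Euclidean algorithm:
  m^4-m^3-40m^2+52m+240 = ((1/3)m-1)(3m^3+6m^2+18m-360) + (-40m^2+190m-120)
  3m^3+6m^2+18m-360 = (-(3/40)m-81/160)(-40m^2+190m-120) + ((1683/16)m-1683/4)
  -40m^2+190m-120 = (-(640/1683)m+160/561)((1683/16)m-1683/4) + (0)
Last nonzero remainder: (1683/16)m-1683/4. Dividing through by 1683/16 gives the monic gcd m-4.

m-4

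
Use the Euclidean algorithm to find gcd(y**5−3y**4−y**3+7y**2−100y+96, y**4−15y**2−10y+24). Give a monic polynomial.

y**3−2y**2−11y+12

Repeated division with remainder:
  y**5−3y**4−y**3+7y**2−100y+96 = (y−3)(y**4−15y**2−10y+24) + (14y**3−28y**2−154y+168)
  y**4−15y**2−10y+24 = ((1/14)y+1/7)(14y**3−28y**2−154y+168) + (0)
Last nonzero remainder: 14y**3−28y**2−154y+168. Dividing through by 14 gives the monic gcd y**3−2y**2−11y+12.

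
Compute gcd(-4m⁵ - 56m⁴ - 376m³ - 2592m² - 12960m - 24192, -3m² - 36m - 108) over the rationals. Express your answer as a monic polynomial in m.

m² + 12m + 36

Apply the Euclidean algorithm:
  -4m⁵ - 56m⁴ - 376m³ - 2592m² - 12960m - 24192 = ((4/3)m³ + (8/3)m² + (136/3)m + 224)(-3m² - 36m - 108) + (0)
Last nonzero remainder: -3m² - 36m - 108. Dividing through by -3 gives the monic gcd m² + 12m + 36.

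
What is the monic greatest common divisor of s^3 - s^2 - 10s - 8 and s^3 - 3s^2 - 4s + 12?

Euclidean algorithm in ℚ[s]:
  s^3 - s^2 - 10s - 8 = (s^3 - 3s^2 - 4s + 12) + (2s^2 - 6s - 20)
  s^3 - 3s^2 - 4s + 12 = ((1/2)s)(2s^2 - 6s - 20) + (6s + 12)
  2s^2 - 6s - 20 = ((1/3)s - 5/3)(6s + 12) + (0)
Last nonzero remainder: 6s + 12. Dividing through by 6 gives the monic gcd s + 2.

s + 2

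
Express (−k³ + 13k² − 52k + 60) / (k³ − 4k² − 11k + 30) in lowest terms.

(−k + 6)/(k + 3)

Repeated division with remainder:
  −k³ + 13k² − 52k + 60 = (−1)(k³ − 4k² − 11k + 30) + (9k² − 63k + 90)
  k³ − 4k² − 11k + 30 = ((1/9)k + 1/3)(9k² − 63k + 90) + (0)
Last nonzero remainder: 9k² − 63k + 90. Dividing through by 9 gives the monic gcd k² − 7k + 10.
Cancel k² − 7k + 10 from numerator and denominator to get the reduced form.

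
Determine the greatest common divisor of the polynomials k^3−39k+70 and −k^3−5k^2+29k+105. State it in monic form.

k^2+2k−35

By polynomial division,
  k^3−39k+70 = (−1)(−k^3−5k^2+29k+105) + (−5k^2−10k+175)
  −k^3−5k^2+29k+105 = ((1/5)k+3/5)(−5k^2−10k+175) + (0)
Last nonzero remainder: −5k^2−10k+175. Dividing through by −5 gives the monic gcd k^2+2k−35.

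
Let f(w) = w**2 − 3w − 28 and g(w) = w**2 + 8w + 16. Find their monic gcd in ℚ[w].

w + 4

By polynomial division,
  w**2 − 3w − 28 = (w**2 + 8w + 16) + (−11w − 44)
  w**2 + 8w + 16 = (−(1/11)w − 4/11)(−11w − 44) + (0)
Last nonzero remainder: −11w − 44. Dividing through by −11 gives the monic gcd w + 4.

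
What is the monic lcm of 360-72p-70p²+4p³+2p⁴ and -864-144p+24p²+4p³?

-6480+1296p+1440p²-108p³-71p⁴+2p⁵+p⁶

Apply the Euclidean algorithm:
  2p⁴+4p³-70p²-72p+360 = ((1/2)p-2)(4p³+24p²-144p-864) + (50p²+72p-1368)
  4p³+24p²-144p-864 = ((2/25)p+228/625)(50p²+72p-1368) + (-(38016/625)p-228096/625)
  50p²+72p-1368 = (-(15625/19008)p+11875/3168)(-(38016/625)p-228096/625) + (0)
Last nonzero remainder: -(38016/625)p-228096/625. Dividing through by -38016/625 gives the monic gcd p+6.
Then lcm(f, g) = f·g / gcd(f, g); expanding and making the result monic gives the answer.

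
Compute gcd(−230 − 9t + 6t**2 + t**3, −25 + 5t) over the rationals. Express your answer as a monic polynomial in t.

By polynomial division,
  t**3 + 6t**2 − 9t − 230 = ((1/5)t**2 + (11/5)t + 46/5)(5t − 25) + (0)
Last nonzero remainder: 5t − 25. Dividing through by 5 gives the monic gcd t − 5.

−5 + t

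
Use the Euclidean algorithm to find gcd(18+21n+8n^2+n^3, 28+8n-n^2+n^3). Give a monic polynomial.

Euclidean algorithm in ℚ[n]:
  n^3+8n^2+21n+18 = (n^3-n^2+8n+28) + (9n^2+13n-10)
  n^3-n^2+8n+28 = ((1/9)n-22/81)(9n^2+13n-10) + ((1024/81)n+2048/81)
  9n^2+13n-10 = ((729/1024)n-405/1024)((1024/81)n+2048/81) + (0)
Last nonzero remainder: (1024/81)n+2048/81. Dividing through by 1024/81 gives the monic gcd n+2.

2+n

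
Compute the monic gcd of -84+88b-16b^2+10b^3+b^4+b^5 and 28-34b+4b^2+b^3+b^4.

By polynomial division,
  b^5+b^4+10b^3-16b^2+88b-84 = (b)(b^4+b^3+4b^2-34b+28) + (6b^3+18b^2+60b-84)
  b^4+b^3+4b^2-34b+28 = ((1/6)b-1/3)(6b^3+18b^2+60b-84) + (0)
Last nonzero remainder: 6b^3+18b^2+60b-84. Dividing through by 6 gives the monic gcd b^3+3b^2+10b-14.

-14+10b+3b^2+b^3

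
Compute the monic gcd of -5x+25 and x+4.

Euclidean algorithm in ℚ[x]:
  -5x+25 = (-5)(x+4) + (45)
  x+4 = ((1/45)x+4/45)(45) + (0)
The last nonzero remainder is the constant 45, so the polynomials are coprime and gcd = 1.

1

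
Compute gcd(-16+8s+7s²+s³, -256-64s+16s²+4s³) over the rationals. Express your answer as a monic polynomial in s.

16+8s+s²

Euclidean algorithm in ℚ[s]:
  s³+7s²+8s-16 = (1/4)(4s³+16s²-64s-256) + (3s²+24s+48)
  4s³+16s²-64s-256 = ((4/3)s-16/3)(3s²+24s+48) + (0)
Last nonzero remainder: 3s²+24s+48. Dividing through by 3 gives the monic gcd s²+8s+16.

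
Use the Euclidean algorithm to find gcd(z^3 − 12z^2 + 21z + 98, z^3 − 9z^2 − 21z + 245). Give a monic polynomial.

Euclidean algorithm in ℚ[z]:
  z^3 − 12z^2 + 21z + 98 = (z^3 − 9z^2 − 21z + 245) + (−3z^2 + 42z − 147)
  z^3 − 9z^2 − 21z + 245 = (−(1/3)z − 5/3)(−3z^2 + 42z − 147) + (0)
Last nonzero remainder: −3z^2 + 42z − 147. Dividing through by −3 gives the monic gcd z^2 − 14z + 49.

z^2 − 14z + 49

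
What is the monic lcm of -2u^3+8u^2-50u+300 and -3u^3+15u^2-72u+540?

Repeated division with remainder:
  -2u^3+8u^2-50u+300 = (2/3)(-3u^3+15u^2-72u+540) + (-2u^2-2u-60)
  -3u^3+15u^2-72u+540 = ((3/2)u-9)(-2u^2-2u-60) + (0)
Last nonzero remainder: -2u^2-2u-60. Dividing through by -2 gives the monic gcd u^2+u+30.
Then lcm(f, g) = f·g / gcd(f, g); expanding and making the result monic gives the answer.

u^4-10u^3+49u^2-300u+900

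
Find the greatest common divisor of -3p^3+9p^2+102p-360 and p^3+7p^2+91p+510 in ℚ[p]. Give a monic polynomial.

Repeated division with remainder:
  -3p^3+9p^2+102p-360 = (-3)(p^3+7p^2+91p+510) + (30p^2+375p+1170)
  p^3+7p^2+91p+510 = ((1/30)p-11/60)(30p^2+375p+1170) + ((483/4)p+1449/2)
  30p^2+375p+1170 = ((40/161)p+260/161)((483/4)p+1449/2) + (0)
Last nonzero remainder: (483/4)p+1449/2. Dividing through by 483/4 gives the monic gcd p+6.

p+6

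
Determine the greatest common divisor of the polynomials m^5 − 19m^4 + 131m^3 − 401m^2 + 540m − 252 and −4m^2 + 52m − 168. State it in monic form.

m^2 − 13m + 42

By polynomial division,
  m^5 − 19m^4 + 131m^3 − 401m^2 + 540m − 252 = (−(1/4)m^3 + (3/2)m^2 − (11/4)m + 3/2)(−4m^2 + 52m − 168) + (0)
Last nonzero remainder: −4m^2 + 52m − 168. Dividing through by −4 gives the monic gcd m^2 − 13m + 42.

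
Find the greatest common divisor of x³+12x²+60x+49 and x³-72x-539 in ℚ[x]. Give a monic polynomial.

x²+11x+49

Euclidean algorithm in ℚ[x]:
  x³+12x²+60x+49 = (x³-72x-539) + (12x²+132x+588)
  x³-72x-539 = ((1/12)x-11/12)(12x²+132x+588) + (0)
Last nonzero remainder: 12x²+132x+588. Dividing through by 12 gives the monic gcd x²+11x+49.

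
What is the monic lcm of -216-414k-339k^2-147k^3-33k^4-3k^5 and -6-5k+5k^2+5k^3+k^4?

-72-138k-41k^2+89k^3+102k^4+48k^5+11k^6+k^7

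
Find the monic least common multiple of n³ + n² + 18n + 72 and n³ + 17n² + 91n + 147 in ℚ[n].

Euclidean algorithm in ℚ[n]:
  n³ + n² + 18n + 72 = (n³ + 17n² + 91n + 147) + (-16n² - 73n - 75)
  n³ + 17n² + 91n + 147 = (-(1/16)n - 199/256)(-16n² - 73n - 75) + ((7569/256)n + 22707/256)
  -16n² - 73n - 75 = (-(4096/7569)n - 6400/7569)((7569/256)n + 22707/256) + (0)
Last nonzero remainder: (7569/256)n + 22707/256. Dividing through by 7569/256 gives the monic gcd n + 3.
Then lcm(f, g) = f·g / gcd(f, g); expanding and making the result monic gives the answer.

n⁵ + 15n⁴ + 81n³ + 373n² + 1890n + 3528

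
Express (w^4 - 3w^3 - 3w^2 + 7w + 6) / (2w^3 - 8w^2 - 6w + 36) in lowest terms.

(w^3 - 3w - 2)/(2w^2 - 2w - 12)

Apply the Euclidean algorithm:
  w^4 - 3w^3 - 3w^2 + 7w + 6 = ((1/2)w + 1/2)(2w^3 - 8w^2 - 6w + 36) + (4w^2 - 8w - 12)
  2w^3 - 8w^2 - 6w + 36 = ((1/2)w - 1)(4w^2 - 8w - 12) + (-8w + 24)
  4w^2 - 8w - 12 = (-(1/2)w - 1/2)(-8w + 24) + (0)
Last nonzero remainder: -8w + 24. Dividing through by -8 gives the monic gcd w - 3.
Cancel w - 3 from numerator and denominator to get the reduced form.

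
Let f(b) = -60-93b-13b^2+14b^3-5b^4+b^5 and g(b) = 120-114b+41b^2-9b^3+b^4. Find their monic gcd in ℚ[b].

-60+27b-7b^2+b^3

Apply the Euclidean algorithm:
  b^5-5b^4+14b^3-13b^2-93b-60 = (b+4)(b^4-9b^3+41b^2-114b+120) + (9b^3-63b^2+243b-540)
  b^4-9b^3+41b^2-114b+120 = ((1/9)b-2/9)(9b^3-63b^2+243b-540) + (0)
Last nonzero remainder: 9b^3-63b^2+243b-540. Dividing through by 9 gives the monic gcd b^3-7b^2+27b-60.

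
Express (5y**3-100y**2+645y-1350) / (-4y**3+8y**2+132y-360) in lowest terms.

(-5y**2+75y-270)/(4y**2+12y-72)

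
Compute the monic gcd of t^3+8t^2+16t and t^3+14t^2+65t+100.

t+4

By polynomial division,
  t^3+8t^2+16t = (t^3+14t^2+65t+100) + (−6t^2−49t−100)
  t^3+14t^2+65t+100 = (−(1/6)t−35/36)(−6t^2−49t−100) + ((25/36)t+25/9)
  −6t^2−49t−100 = (−(216/25)t−36)((25/36)t+25/9) + (0)
Last nonzero remainder: (25/36)t+25/9. Dividing through by 25/36 gives the monic gcd t+4.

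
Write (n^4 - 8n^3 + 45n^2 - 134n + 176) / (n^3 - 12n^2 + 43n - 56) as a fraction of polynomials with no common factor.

Repeated division with remainder:
  n^4 - 8n^3 + 45n^2 - 134n + 176 = (n + 4)(n^3 - 12n^2 + 43n - 56) + (50n^2 - 250n + 400)
  n^3 - 12n^2 + 43n - 56 = ((1/50)n - 7/50)(50n^2 - 250n + 400) + (0)
Last nonzero remainder: 50n^2 - 250n + 400. Dividing through by 50 gives the monic gcd n^2 - 5n + 8.
Cancel n^2 - 5n + 8 from numerator and denominator to get the reduced form.

(n^2 - 3n + 22)/(n - 7)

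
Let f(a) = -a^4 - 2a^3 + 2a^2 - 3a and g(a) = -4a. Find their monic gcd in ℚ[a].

Repeated division with remainder:
  -a^4 - 2a^3 + 2a^2 - 3a = ((1/4)a^3 + (1/2)a^2 - (1/2)a + 3/4)(-4a) + (0)
Last nonzero remainder: -4a. Dividing through by -4 gives the monic gcd a.

a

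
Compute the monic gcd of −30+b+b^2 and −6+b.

1

Euclidean algorithm in ℚ[b]:
  b^2+b−30 = (b+7)(b−6) + (12)
  b−6 = ((1/12)b−1/2)(12) + (0)
The last nonzero remainder is the constant 12, so the polynomials are coprime and gcd = 1.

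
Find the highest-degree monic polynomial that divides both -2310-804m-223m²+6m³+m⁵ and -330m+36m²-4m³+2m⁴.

33+3m+m²

By polynomial division,
  m⁵+6m³-223m²-804m-2310 = ((1/2)m+1)(2m⁴-4m³+36m²-330m) + (-8m³-94m²-474m-2310)
  2m⁴-4m³+36m²-330m = (-(1/4)m+55/16)(-8m³-94m²-474m-2310) + ((1925/8)m²+(5775/8)m+63525/8)
  -8m³-94m²-474m-2310 = (-(64/1925)m-16/55)((1925/8)m²+(5775/8)m+63525/8) + (0)
Last nonzero remainder: (1925/8)m²+(5775/8)m+63525/8. Dividing through by 1925/8 gives the monic gcd m²+3m+33.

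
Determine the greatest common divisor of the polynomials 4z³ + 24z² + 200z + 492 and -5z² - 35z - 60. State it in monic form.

Euclidean algorithm in ℚ[z]:
  4z³ + 24z² + 200z + 492 = (-(4/5)z + 4/5)(-5z² - 35z - 60) + (180z + 540)
  -5z² - 35z - 60 = (-(1/36)z - 1/9)(180z + 540) + (0)
Last nonzero remainder: 180z + 540. Dividing through by 180 gives the monic gcd z + 3.

z + 3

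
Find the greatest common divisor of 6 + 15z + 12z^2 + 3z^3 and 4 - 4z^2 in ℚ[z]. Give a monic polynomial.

Euclidean algorithm in ℚ[z]:
  3z^3 + 12z^2 + 15z + 6 = (-(3/4)z - 3)(-4z^2 + 4) + (18z + 18)
  -4z^2 + 4 = (-(2/9)z + 2/9)(18z + 18) + (0)
Last nonzero remainder: 18z + 18. Dividing through by 18 gives the monic gcd z + 1.

1 + z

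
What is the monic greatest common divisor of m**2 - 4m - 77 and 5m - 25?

By polynomial division,
  m**2 - 4m - 77 = ((1/5)m + 1/5)(5m - 25) + (-72)
  5m - 25 = (-(5/72)m + 25/72)(-72) + (0)
The last nonzero remainder is the constant -72, so the polynomials are coprime and gcd = 1.

1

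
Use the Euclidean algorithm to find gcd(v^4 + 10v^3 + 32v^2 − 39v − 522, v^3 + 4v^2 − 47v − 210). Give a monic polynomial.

Apply the Euclidean algorithm:
  v^4 + 10v^3 + 32v^2 − 39v − 522 = (v + 6)(v^3 + 4v^2 − 47v − 210) + (55v^2 + 453v + 738)
  v^3 + 4v^2 − 47v − 210 = ((1/55)v − 233/3025)(55v^2 + 453v + 738) + (−(77216/3025)v − 463296/3025)
  55v^2 + 453v + 738 = (−(166375/77216)v − 372075/77216)(−(77216/3025)v − 463296/3025) + (0)
Last nonzero remainder: −(77216/3025)v − 463296/3025. Dividing through by −77216/3025 gives the monic gcd v + 6.

v + 6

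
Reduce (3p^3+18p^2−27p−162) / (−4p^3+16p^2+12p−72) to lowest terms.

By polynomial division,
  3p^3+18p^2−27p−162 = (−3/4)(−4p^3+16p^2+12p−72) + (30p^2−18p−216)
  −4p^3+16p^2+12p−72 = (−(2/15)p+34/75)(30p^2−18p−216) + (−(216/25)p+648/25)
  30p^2−18p−216 = (−(125/36)p−25/3)(−(216/25)p+648/25) + (0)
Last nonzero remainder: −(216/25)p+648/25. Dividing through by −216/25 gives the monic gcd p−3.
Cancel p−3 from numerator and denominator to get the reduced form.

(−3p^2−27p−54)/(4p^2−4p−24)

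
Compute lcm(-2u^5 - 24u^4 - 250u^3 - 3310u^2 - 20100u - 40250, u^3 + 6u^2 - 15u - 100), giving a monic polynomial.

By polynomial division,
  -2u^5 - 24u^4 - 250u^3 - 3310u^2 - 20100u - 40250 = (-2u^2 - 12u - 208)(u^3 + 6u^2 - 15u - 100) + (-2442u^2 - 24420u - 61050)
  u^3 + 6u^2 - 15u - 100 = (-(1/2442)u + 2/1221)(-2442u^2 - 24420u - 61050) + (0)
Last nonzero remainder: -2442u^2 - 24420u - 61050. Dividing through by -2442 gives the monic gcd u^2 + 10u + 25.
Then lcm(f, g) = f·g / gcd(f, g); expanding and making the result monic gives the answer.

u^6 + 8u^5 + 77u^4 + 1155u^3 + 3430u^2 - 20075u - 80500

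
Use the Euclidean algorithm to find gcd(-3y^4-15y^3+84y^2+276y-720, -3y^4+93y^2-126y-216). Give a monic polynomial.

y^2+2y-24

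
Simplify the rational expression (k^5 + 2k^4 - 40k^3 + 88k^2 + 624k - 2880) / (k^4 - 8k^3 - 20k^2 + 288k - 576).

Apply the Euclidean algorithm:
  k^5 + 2k^4 - 40k^3 + 88k^2 + 624k - 2880 = (k + 10)(k^4 - 8k^3 - 20k^2 + 288k - 576) + (60k^3 - 1680k + 2880)
  k^4 - 8k^3 - 20k^2 + 288k - 576 = ((1/60)k - 2/15)(60k^3 - 1680k + 2880) + (8k^2 + 16k - 192)
  60k^3 - 1680k + 2880 = ((15/2)k - 15)(8k^2 + 16k - 192) + (0)
Last nonzero remainder: 8k^2 + 16k - 192. Dividing through by 8 gives the monic gcd k^2 + 2k - 24.
Cancel k^2 + 2k - 24 from numerator and denominator to get the reduced form.

(k^3 - 16k + 120)/(k^2 - 10k + 24)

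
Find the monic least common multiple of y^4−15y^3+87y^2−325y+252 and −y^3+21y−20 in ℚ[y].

y^6−14y^5+52y^4+62y^3−1813y^2+6752y−5040

Repeated division with remainder:
  y^4−15y^3+87y^2−325y+252 = (−y+15)(−y^3+21y−20) + (108y^2−660y+552)
  −y^3+21y−20 = (−(1/108)y−55/972)(108y^2−660y+552) + (−(910/81)y+910/81)
  108y^2−660y+552 = (−(4374/455)y+22356/455)(−(910/81)y+910/81) + (0)
Last nonzero remainder: −(910/81)y+910/81. Dividing through by −910/81 gives the monic gcd y−1.
Then lcm(f, g) = f·g / gcd(f, g); expanding and making the result monic gives the answer.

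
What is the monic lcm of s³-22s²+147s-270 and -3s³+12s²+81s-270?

s⁵-23s⁴+139s³+243s²-4140s+8100

By polynomial division,
  s³-22s²+147s-270 = (-1/3)(-3s³+12s²+81s-270) + (-18s²+174s-360)
  -3s³+12s²+81s-270 = ((1/6)s+17/18)(-18s²+174s-360) + (-(70/3)s+70)
  -18s²+174s-360 = ((27/35)s-36/7)(-(70/3)s+70) + (0)
Last nonzero remainder: -(70/3)s+70. Dividing through by -70/3 gives the monic gcd s-3.
Then lcm(f, g) = f·g / gcd(f, g); expanding and making the result monic gives the answer.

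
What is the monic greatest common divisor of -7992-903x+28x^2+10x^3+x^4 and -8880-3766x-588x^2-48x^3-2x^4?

888+199x+19x^2+x^3

Apply the Euclidean algorithm:
  x^4+10x^3+28x^2-903x-7992 = (-1/2)(-2x^4-48x^3-588x^2-3766x-8880) + (-14x^3-266x^2-2786x-12432)
  -2x^4-48x^3-588x^2-3766x-8880 = ((1/7)x+5/7)(-14x^3-266x^2-2786x-12432) + (0)
Last nonzero remainder: -14x^3-266x^2-2786x-12432. Dividing through by -14 gives the monic gcd x^3+19x^2+199x+888.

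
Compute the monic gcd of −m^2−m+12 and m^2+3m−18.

Euclidean algorithm in ℚ[m]:
  −m^2−m+12 = (−1)(m^2+3m−18) + (2m−6)
  m^2+3m−18 = ((1/2)m+3)(2m−6) + (0)
Last nonzero remainder: 2m−6. Dividing through by 2 gives the monic gcd m−3.

m−3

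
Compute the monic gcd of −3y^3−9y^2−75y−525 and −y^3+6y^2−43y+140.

y^2−2y+35

Euclidean algorithm in ℚ[y]:
  −3y^3−9y^2−75y−525 = (3)(−y^3+6y^2−43y+140) + (−27y^2+54y−945)
  −y^3+6y^2−43y+140 = ((1/27)y−4/27)(−27y^2+54y−945) + (0)
Last nonzero remainder: −27y^2+54y−945. Dividing through by −27 gives the monic gcd y^2−2y+35.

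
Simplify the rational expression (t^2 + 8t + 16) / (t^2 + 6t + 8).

(t + 4)/(t + 2)

Repeated division with remainder:
  t^2 + 8t + 16 = (t^2 + 6t + 8) + (2t + 8)
  t^2 + 6t + 8 = ((1/2)t + 1)(2t + 8) + (0)
Last nonzero remainder: 2t + 8. Dividing through by 2 gives the monic gcd t + 4.
Cancel t + 4 from numerator and denominator to get the reduced form.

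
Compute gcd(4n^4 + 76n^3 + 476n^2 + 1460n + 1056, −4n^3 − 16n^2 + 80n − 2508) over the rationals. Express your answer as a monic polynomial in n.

n + 11

Repeated division with remainder:
  4n^4 + 76n^3 + 476n^2 + 1460n + 1056 = (−n − 15)(−4n^3 − 16n^2 + 80n − 2508) + (316n^2 + 152n − 36564)
  −4n^3 − 16n^2 + 80n − 2508 = (−(1/79)n − 278/6241)(316n^2 + 152n − 36564) + (−(2347020/6241)n − 25817220/6241)
  316n^2 + 152n − 36564 = (−(493039/586755)n + 1728757/195585)(−(2347020/6241)n − 25817220/6241) + (0)
Last nonzero remainder: −(2347020/6241)n − 25817220/6241. Dividing through by −2347020/6241 gives the monic gcd n + 11.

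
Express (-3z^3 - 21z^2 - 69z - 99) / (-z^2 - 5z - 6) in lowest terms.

(3z^2 + 12z + 33)/(z + 2)

Euclidean algorithm in ℚ[z]:
  -3z^3 - 21z^2 - 69z - 99 = (3z + 6)(-z^2 - 5z - 6) + (-21z - 63)
  -z^2 - 5z - 6 = ((1/21)z + 2/21)(-21z - 63) + (0)
Last nonzero remainder: -21z - 63. Dividing through by -21 gives the monic gcd z + 3.
Cancel z + 3 from numerator and denominator to get the reduced form.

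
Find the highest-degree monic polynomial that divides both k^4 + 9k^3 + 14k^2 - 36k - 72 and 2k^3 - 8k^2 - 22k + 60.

Euclidean algorithm in ℚ[k]:
  k^4 + 9k^3 + 14k^2 - 36k - 72 = ((1/2)k + 13/2)(2k^3 - 8k^2 - 22k + 60) + (77k^2 + 77k - 462)
  2k^3 - 8k^2 - 22k + 60 = ((2/77)k - 10/77)(77k^2 + 77k - 462) + (0)
Last nonzero remainder: 77k^2 + 77k - 462. Dividing through by 77 gives the monic gcd k^2 + k - 6.

k^2 + k - 6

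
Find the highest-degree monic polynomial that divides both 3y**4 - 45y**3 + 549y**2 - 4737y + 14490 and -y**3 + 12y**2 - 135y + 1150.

y**2 - 2y + 115

Repeated division with remainder:
  3y**4 - 45y**3 + 549y**2 - 4737y + 14490 = (-3y + 9)(-y**3 + 12y**2 - 135y + 1150) + (36y**2 - 72y + 4140)
  -y**3 + 12y**2 - 135y + 1150 = (-(1/36)y + 5/18)(36y**2 - 72y + 4140) + (0)
Last nonzero remainder: 36y**2 - 72y + 4140. Dividing through by 36 gives the monic gcd y**2 - 2y + 115.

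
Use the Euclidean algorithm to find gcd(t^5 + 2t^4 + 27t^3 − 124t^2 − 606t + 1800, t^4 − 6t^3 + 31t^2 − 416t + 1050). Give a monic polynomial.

Repeated division with remainder:
  t^5 + 2t^4 + 27t^3 − 124t^2 − 606t + 1800 = (t + 8)(t^4 − 6t^3 + 31t^2 − 416t + 1050) + (44t^3 + 44t^2 + 1672t − 6600)
  t^4 − 6t^3 + 31t^2 − 416t + 1050 = ((1/44)t − 7/44)(44t^3 + 44t^2 + 1672t − 6600) + (0)
Last nonzero remainder: 44t^3 + 44t^2 + 1672t − 6600. Dividing through by 44 gives the monic gcd t^3 + t^2 + 38t − 150.

t^3 + t^2 + 38t − 150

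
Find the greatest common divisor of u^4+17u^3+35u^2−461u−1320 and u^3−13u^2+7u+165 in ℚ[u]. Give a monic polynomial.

Repeated division with remainder:
  u^4+17u^3+35u^2−461u−1320 = (u+30)(u^3−13u^2+7u+165) + (418u^2−836u−6270)
  u^3−13u^2+7u+165 = ((1/418)u−1/38)(418u^2−836u−6270) + (0)
Last nonzero remainder: 418u^2−836u−6270. Dividing through by 418 gives the monic gcd u^2−2u−15.

u^2−2u−15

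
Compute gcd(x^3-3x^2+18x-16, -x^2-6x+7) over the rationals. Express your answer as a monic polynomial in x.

Euclidean algorithm in ℚ[x]:
  x^3-3x^2+18x-16 = (-x+9)(-x^2-6x+7) + (79x-79)
  -x^2-6x+7 = (-(1/79)x-7/79)(79x-79) + (0)
Last nonzero remainder: 79x-79. Dividing through by 79 gives the monic gcd x-1.

x-1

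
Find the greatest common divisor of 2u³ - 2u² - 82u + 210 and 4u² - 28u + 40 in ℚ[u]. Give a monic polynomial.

Apply the Euclidean algorithm:
  2u³ - 2u² - 82u + 210 = ((1/2)u + 3)(4u² - 28u + 40) + (-18u + 90)
  4u² - 28u + 40 = (-(2/9)u + 4/9)(-18u + 90) + (0)
Last nonzero remainder: -18u + 90. Dividing through by -18 gives the monic gcd u - 5.

u - 5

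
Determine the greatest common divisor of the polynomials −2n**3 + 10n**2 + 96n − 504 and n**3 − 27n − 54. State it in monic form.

n − 6

By polynomial division,
  −2n**3 + 10n**2 + 96n − 504 = (−2)(n**3 − 27n − 54) + (10n**2 + 42n − 612)
  n**3 − 27n − 54 = ((1/10)n − 21/50)(10n**2 + 42n − 612) + ((1296/25)n − 7776/25)
  10n**2 + 42n − 612 = ((125/648)n + 425/216)((1296/25)n − 7776/25) + (0)
Last nonzero remainder: (1296/25)n − 7776/25. Dividing through by 1296/25 gives the monic gcd n − 6.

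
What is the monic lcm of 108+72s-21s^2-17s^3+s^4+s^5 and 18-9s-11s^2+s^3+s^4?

Repeated division with remainder:
  s^5+s^4-17s^3-21s^2+72s+108 = (s)(s^4+s^3-11s^2-9s+18) + (-6s^3-12s^2+54s+108)
  s^4+s^3-11s^2-9s+18 = (-(1/6)s+1/6)(-6s^3-12s^2+54s+108) + (0)
Last nonzero remainder: -6s^3-12s^2+54s+108. Dividing through by -6 gives the monic gcd s^3+2s^2-9s-18.
Then lcm(f, g) = f·g / gcd(f, g); expanding and making the result monic gives the answer.

-108+36s+93s^2-4s^3-18s^4+s^6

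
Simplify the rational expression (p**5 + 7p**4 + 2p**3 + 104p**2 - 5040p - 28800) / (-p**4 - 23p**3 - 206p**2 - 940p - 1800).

(-p**3 + 8p**2 - 72p + 576)/(p**2 + 8p + 36)

Repeated division with remainder:
  p**5 + 7p**4 + 2p**3 + 104p**2 - 5040p - 28800 = (-p + 16)(-p**4 - 23p**3 - 206p**2 - 940p - 1800) + (164p**3 + 2460p**2 + 8200p)
  -p**4 - 23p**3 - 206p**2 - 940p - 1800 = (-(1/164)p - 2/41)(164p**3 + 2460p**2 + 8200p) + (-36p**2 - 540p - 1800)
  164p**3 + 2460p**2 + 8200p = (-(41/9)p)(-36p**2 - 540p - 1800) + (0)
Last nonzero remainder: -36p**2 - 540p - 1800. Dividing through by -36 gives the monic gcd p**2 + 15p + 50.
Cancel p**2 + 15p + 50 from numerator and denominator to get the reduced form.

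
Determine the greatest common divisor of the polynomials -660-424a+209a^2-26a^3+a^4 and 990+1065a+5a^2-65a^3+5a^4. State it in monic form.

Repeated division with remainder:
  a^4-26a^3+209a^2-424a-660 = (1/5)(5a^4-65a^3+5a^2+1065a+990) + (-13a^3+208a^2-637a-858)
  5a^4-65a^3+5a^2+1065a+990 = (-(5/13)a-15/13)(-13a^3+208a^2-637a-858) + (0)
Last nonzero remainder: -13a^3+208a^2-637a-858. Dividing through by -13 gives the monic gcd a^3-16a^2+49a+66.

66+49a-16a^2+a^3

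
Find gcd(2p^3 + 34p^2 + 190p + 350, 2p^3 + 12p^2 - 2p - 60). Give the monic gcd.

Euclidean algorithm in ℚ[p]:
  2p^3 + 34p^2 + 190p + 350 = (2p^3 + 12p^2 - 2p - 60) + (22p^2 + 192p + 410)
  2p^3 + 12p^2 - 2p - 60 = ((1/11)p - 30/121)(22p^2 + 192p + 410) + ((1008/121)p + 5040/121)
  22p^2 + 192p + 410 = ((1331/504)p + 4961/504)((1008/121)p + 5040/121) + (0)
Last nonzero remainder: (1008/121)p + 5040/121. Dividing through by 1008/121 gives the monic gcd p + 5.

p + 5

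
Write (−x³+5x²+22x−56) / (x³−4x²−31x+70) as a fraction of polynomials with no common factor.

(−x−4)/(x+5)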